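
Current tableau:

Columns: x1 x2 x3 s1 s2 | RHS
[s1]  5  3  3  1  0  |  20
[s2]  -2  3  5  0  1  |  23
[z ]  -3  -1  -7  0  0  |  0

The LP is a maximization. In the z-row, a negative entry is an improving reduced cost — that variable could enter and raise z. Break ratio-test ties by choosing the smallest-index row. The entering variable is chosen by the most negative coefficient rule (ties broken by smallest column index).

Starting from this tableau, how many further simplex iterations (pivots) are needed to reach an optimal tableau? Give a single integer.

2

pivot: x3 in, s2 out → z = 161/5
pivot: x1 in, s1 out → z = 38
No improving column remains; optimal.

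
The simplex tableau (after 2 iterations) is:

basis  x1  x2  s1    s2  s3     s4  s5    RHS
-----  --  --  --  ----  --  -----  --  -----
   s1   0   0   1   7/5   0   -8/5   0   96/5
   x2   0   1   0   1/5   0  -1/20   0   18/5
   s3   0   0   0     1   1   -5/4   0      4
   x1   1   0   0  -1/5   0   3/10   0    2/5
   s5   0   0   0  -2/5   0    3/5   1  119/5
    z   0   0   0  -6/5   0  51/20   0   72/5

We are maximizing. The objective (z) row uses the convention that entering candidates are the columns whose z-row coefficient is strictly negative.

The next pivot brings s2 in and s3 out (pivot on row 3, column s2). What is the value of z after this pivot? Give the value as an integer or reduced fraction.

96/5

Minimum ratio for s2: 4/1 = 4.
z changes by −(z-row coeff of s2)·ratio = −(-6/5)·4 = 24/5.
New z = 72/5 + (24/5) = 96/5.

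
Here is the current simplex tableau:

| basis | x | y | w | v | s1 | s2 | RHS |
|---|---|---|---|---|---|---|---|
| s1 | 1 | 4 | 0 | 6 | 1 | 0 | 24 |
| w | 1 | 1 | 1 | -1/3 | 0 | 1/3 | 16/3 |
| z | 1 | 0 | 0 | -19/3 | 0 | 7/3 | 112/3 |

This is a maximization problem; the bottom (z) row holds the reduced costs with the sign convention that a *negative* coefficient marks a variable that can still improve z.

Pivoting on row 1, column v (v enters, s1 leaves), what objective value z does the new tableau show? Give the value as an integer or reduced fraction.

Minimum ratio for v: 24/6 = 4.
z changes by −(z-row coeff of v)·ratio = −(-19/3)·4 = 76/3.
New z = 112/3 + (76/3) = 188/3.

188/3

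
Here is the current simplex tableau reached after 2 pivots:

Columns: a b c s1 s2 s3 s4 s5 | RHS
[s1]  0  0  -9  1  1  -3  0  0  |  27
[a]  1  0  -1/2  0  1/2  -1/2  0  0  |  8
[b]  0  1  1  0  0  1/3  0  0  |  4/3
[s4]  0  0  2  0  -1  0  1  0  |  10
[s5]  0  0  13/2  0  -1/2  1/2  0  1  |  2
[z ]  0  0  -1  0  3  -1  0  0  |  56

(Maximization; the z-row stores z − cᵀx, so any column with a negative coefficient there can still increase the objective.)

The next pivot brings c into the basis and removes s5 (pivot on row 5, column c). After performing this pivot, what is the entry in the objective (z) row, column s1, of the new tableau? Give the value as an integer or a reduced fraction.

Pivot element is row 5, column c: 13/2.
Normalize row 5: new (row 5, s1) = 0/(13/2) = 0.
z-row ← z-row − (-1)·(new row 5): 0 − (-1)·0 = 0.

0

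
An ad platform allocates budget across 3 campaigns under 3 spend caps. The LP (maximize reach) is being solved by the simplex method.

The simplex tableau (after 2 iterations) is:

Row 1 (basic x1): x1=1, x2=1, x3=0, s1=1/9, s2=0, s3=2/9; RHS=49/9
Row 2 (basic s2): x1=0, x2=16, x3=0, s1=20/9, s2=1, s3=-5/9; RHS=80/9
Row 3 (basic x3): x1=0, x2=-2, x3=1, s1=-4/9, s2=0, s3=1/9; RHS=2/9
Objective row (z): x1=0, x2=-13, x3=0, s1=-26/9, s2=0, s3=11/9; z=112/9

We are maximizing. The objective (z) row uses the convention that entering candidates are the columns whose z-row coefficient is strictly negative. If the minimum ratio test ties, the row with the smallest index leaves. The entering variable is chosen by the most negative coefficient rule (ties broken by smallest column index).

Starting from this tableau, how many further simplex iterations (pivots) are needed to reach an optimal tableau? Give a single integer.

pivot: x2 in, s2 out → z = 59/3
pivot: s1 in, x2 out → z = 24
No improving column remains; optimal.

2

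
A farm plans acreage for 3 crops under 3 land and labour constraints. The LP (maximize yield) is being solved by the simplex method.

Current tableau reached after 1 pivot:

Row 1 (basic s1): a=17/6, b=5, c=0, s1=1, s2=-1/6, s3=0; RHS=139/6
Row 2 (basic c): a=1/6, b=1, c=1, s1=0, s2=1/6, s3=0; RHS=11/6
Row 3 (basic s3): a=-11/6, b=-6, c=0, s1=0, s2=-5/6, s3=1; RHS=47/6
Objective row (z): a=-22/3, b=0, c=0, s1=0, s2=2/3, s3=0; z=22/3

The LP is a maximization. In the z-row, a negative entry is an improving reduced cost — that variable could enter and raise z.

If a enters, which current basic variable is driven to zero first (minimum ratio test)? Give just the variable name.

s1

Ratios: row 1 (s1): (139/6)/(17/6) = 139/17; row 2 (c): (11/6)/(1/6) = 11; row 3 (s3): entry -11/6 ≤ 0, skip.
Minimum ratio 139/17 is in the s1 row, so s1 leaves.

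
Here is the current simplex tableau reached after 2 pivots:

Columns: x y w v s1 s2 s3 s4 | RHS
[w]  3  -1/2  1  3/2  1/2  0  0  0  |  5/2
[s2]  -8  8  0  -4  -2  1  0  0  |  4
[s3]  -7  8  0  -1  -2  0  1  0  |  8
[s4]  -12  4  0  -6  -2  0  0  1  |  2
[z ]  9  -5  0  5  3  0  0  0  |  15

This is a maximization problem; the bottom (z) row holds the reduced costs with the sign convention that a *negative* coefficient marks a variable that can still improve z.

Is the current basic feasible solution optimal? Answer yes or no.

Column y has objective-row coefficient -5, which is negative; an improving pivot exists, so not yet optimal.

no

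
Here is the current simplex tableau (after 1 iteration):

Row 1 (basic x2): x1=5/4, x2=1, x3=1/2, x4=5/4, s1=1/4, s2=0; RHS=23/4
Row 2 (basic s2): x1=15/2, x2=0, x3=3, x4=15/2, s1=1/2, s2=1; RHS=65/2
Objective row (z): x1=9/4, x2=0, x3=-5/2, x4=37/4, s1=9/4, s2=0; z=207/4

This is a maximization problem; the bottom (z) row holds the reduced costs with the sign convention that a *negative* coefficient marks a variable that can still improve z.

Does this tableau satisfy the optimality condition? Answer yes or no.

Column x3 has objective-row coefficient -5/2, which is negative; an improving pivot exists, so not yet optimal.

no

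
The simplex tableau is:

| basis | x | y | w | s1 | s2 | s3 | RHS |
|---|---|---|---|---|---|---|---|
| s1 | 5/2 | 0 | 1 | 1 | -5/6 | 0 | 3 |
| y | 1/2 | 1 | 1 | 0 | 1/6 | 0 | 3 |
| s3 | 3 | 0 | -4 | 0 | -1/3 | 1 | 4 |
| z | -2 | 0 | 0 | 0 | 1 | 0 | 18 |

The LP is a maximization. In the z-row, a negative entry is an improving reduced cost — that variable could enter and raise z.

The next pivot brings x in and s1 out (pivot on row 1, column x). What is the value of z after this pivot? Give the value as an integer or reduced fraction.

Minimum ratio for x: 3/(5/2) = 6/5.
z changes by −(z-row coeff of x)·ratio = −(-2)·(6/5) = 12/5.
New z = 18 + (12/5) = 102/5.

102/5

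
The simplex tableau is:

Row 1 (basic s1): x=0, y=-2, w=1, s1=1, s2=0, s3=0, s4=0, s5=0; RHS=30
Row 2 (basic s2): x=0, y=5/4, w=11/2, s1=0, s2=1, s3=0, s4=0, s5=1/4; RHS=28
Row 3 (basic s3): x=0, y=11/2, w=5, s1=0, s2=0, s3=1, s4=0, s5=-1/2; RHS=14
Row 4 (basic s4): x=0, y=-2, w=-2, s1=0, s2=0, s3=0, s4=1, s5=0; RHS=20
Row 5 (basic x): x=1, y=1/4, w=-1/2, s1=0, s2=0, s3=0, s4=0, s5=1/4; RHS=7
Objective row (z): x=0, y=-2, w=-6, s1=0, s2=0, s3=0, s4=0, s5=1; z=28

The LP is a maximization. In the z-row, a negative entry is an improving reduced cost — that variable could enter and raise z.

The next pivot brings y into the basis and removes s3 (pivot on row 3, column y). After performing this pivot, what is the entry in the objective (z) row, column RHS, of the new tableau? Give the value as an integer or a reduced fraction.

Pivot element is row 3, column y: 11/2.
Normalize row 3: new (row 3, RHS) = 14/(11/2) = 28/11.
z-row ← z-row − (-2)·(new row 3): 28 − (-2)·(28/11) = 364/11.

364/11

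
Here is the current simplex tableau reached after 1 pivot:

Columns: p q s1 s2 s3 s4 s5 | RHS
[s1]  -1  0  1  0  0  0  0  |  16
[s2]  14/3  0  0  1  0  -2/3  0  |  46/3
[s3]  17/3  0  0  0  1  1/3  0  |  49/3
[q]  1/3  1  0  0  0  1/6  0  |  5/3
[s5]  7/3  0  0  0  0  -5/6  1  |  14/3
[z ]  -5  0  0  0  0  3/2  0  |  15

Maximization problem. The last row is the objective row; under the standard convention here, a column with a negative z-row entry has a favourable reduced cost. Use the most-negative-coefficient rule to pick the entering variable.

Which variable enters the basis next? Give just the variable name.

Objective-row coefficients: p: -5, q: 0, s1: 0, s2: 0, s3: 0, s4: 3/2, s5: 0.
The most negative is -5 in column p, so p enters.

p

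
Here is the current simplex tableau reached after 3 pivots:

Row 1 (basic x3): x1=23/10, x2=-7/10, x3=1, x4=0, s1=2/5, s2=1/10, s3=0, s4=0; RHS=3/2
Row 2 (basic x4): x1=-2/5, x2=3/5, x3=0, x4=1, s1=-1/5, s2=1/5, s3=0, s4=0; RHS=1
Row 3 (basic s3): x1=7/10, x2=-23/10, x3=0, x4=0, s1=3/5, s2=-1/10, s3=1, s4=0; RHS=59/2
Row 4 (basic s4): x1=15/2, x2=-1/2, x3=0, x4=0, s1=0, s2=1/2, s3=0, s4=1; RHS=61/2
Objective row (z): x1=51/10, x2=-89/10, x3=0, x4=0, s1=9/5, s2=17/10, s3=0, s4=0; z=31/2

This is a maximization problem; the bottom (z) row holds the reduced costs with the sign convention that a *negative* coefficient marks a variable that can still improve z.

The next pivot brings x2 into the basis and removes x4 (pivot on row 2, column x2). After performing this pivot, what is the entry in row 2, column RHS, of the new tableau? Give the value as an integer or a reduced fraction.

5/3

Pivot element is row 2, column x2: 3/5.
Normalize row 2: new (row 2, RHS) = 1/(3/5) = 5/3.
Row 2 is the pivot row, so the entry is 5/3.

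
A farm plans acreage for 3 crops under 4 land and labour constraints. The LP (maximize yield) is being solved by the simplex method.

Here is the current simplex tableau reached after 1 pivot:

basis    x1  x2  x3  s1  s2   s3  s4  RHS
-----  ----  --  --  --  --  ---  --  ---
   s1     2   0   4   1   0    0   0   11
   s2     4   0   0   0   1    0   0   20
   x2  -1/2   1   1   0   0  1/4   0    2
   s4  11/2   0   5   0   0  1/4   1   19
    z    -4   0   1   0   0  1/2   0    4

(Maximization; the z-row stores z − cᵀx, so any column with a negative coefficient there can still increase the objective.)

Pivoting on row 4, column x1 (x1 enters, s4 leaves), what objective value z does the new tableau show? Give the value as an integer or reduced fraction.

196/11

Minimum ratio for x1: 19/(11/2) = 38/11.
z changes by −(z-row coeff of x1)·ratio = −(-4)·(38/11) = 152/11.
New z = 4 + (152/11) = 196/11.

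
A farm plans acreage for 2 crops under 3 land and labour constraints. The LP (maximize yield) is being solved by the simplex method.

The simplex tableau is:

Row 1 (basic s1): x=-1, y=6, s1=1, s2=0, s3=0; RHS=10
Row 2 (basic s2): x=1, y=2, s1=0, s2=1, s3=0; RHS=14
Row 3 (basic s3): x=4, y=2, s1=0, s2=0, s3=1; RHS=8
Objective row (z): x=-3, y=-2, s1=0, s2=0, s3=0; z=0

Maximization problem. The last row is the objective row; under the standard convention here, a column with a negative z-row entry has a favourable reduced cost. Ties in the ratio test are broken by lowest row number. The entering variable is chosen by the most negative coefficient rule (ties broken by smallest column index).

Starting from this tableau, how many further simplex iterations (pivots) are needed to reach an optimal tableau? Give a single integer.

pivot: x in, s3 out → z = 6
pivot: y in, s1 out → z = 90/13
No improving column remains; optimal.

2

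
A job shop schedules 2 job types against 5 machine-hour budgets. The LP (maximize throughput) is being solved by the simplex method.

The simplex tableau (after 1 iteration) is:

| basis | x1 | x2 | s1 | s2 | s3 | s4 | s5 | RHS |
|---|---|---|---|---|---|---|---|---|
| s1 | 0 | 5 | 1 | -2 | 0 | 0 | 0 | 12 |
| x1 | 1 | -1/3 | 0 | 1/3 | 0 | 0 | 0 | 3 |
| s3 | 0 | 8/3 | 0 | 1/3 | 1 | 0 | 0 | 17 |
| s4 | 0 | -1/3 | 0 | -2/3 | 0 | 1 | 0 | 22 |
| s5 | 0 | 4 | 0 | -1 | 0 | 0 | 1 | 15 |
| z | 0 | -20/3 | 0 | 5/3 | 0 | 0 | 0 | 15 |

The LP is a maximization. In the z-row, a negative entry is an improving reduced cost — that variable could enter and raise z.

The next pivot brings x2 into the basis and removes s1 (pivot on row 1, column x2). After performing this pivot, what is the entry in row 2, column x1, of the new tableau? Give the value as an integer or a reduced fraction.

1

Pivot element is row 1, column x2: 5.
Normalize row 1: new (row 1, x1) = 0/5 = 0.
row 2 ← row 2 − (-1/3)·(new row 1): 1 − (-1/3)·0 = 1.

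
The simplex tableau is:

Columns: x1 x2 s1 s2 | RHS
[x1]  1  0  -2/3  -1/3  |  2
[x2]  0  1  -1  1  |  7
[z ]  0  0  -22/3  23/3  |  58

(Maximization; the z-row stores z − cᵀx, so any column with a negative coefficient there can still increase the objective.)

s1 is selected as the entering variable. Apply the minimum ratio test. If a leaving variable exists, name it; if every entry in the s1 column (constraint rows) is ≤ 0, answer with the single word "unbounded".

s1-column entries: row 1: -2/3, row 2: -1. All ≤ 0, so s1 can increase without bound; the LP is unbounded in this direction.

unbounded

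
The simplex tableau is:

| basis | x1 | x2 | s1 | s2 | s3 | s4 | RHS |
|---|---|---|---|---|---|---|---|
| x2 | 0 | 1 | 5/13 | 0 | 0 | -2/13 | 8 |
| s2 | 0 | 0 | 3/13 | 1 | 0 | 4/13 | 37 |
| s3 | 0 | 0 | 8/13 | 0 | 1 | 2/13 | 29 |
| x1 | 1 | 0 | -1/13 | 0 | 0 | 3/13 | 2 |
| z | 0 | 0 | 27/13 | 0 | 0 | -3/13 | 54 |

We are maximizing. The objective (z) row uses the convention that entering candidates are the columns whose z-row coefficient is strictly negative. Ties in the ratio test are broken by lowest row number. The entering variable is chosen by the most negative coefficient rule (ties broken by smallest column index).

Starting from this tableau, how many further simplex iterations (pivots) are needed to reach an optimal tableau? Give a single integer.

pivot: s4 in, x1 out → z = 56
No improving column remains; optimal.

1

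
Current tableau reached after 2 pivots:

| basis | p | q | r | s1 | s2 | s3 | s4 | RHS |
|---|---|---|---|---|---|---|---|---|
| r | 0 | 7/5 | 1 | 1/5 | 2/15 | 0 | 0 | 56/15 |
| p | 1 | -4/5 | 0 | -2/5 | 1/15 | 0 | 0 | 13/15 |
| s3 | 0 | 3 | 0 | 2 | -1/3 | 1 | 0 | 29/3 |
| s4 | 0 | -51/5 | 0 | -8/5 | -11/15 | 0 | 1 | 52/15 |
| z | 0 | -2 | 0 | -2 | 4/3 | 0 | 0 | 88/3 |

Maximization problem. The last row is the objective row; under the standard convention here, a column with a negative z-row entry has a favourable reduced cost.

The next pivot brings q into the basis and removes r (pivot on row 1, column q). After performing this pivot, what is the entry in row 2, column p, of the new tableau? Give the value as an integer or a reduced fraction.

1

Pivot element is row 1, column q: 7/5.
Normalize row 1: new (row 1, p) = 0/(7/5) = 0.
row 2 ← row 2 − (-4/5)·(new row 1): 1 − (-4/5)·0 = 1.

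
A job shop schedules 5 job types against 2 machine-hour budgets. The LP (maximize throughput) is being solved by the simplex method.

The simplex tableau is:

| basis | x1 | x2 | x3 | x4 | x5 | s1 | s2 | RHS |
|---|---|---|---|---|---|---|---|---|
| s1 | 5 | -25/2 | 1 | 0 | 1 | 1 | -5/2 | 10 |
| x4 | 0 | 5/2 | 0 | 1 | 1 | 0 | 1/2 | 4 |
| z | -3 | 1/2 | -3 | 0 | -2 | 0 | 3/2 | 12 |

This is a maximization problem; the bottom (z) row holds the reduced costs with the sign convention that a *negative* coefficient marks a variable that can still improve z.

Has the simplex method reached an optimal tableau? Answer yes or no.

Column x1 has objective-row coefficient -3, which is negative; an improving pivot exists, so not yet optimal.

no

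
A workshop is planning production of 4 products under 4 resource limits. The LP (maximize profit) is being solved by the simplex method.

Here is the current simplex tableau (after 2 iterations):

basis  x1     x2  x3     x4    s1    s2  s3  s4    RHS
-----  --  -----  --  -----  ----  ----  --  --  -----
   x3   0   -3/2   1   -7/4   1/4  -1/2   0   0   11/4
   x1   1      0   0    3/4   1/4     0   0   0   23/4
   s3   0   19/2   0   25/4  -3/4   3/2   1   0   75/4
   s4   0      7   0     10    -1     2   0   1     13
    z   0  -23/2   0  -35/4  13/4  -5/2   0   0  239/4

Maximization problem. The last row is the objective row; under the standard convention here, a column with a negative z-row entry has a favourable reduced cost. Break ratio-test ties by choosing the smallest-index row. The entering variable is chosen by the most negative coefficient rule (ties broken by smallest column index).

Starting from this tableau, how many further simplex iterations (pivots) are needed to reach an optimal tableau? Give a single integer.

1

pivot: x2 in, s4 out → z = 2271/28
No improving column remains; optimal.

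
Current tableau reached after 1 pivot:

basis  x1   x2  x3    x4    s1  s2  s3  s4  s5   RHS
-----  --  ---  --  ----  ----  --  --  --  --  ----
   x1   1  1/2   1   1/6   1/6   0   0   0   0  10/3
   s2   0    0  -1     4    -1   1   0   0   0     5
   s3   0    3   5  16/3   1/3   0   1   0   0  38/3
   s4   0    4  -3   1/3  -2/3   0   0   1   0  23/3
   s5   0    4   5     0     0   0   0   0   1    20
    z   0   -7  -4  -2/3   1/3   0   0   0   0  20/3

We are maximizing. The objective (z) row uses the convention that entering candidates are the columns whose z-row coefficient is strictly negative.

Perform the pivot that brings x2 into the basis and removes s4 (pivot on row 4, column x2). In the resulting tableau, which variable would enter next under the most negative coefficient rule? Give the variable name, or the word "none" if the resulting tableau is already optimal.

x3

Pivot element 4. New z-row = old z-row − (-7)·(row 4/4).
Updated z-row coefficients: x1: 0, x2: 0, x3: -37/4, x4: -1/12, s1: -5/6, s2: 0, s3: 0, s4: 7/4, s5: 0.
The most negative is -37/4 in column x3, so x3 would enter next.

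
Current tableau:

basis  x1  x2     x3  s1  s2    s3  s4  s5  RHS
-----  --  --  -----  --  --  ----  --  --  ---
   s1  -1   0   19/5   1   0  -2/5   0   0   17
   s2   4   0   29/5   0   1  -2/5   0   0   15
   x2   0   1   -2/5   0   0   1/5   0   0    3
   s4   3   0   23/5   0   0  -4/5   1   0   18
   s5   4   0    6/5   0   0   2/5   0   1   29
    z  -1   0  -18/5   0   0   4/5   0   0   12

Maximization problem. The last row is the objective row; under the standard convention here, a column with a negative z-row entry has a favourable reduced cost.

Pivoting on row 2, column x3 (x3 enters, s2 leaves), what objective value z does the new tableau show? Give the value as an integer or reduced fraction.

Minimum ratio for x3: 15/(29/5) = 75/29.
z changes by −(z-row coeff of x3)·ratio = −(-18/5)·(75/29) = 270/29.
New z = 12 + (270/29) = 618/29.

618/29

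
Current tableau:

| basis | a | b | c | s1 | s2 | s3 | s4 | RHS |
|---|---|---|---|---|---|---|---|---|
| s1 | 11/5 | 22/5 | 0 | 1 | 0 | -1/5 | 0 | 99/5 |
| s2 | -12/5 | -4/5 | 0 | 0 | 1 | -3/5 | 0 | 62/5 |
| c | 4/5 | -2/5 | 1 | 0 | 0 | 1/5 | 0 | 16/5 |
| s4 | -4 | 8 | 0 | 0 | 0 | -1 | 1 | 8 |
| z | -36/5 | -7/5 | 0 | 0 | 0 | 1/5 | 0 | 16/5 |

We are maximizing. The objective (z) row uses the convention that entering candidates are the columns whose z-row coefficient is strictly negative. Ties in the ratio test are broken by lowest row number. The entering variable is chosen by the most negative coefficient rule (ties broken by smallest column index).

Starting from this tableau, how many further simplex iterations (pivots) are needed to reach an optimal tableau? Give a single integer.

2

pivot: a in, c out → z = 32
pivot: b in, s1 out → z = 42
No improving column remains; optimal.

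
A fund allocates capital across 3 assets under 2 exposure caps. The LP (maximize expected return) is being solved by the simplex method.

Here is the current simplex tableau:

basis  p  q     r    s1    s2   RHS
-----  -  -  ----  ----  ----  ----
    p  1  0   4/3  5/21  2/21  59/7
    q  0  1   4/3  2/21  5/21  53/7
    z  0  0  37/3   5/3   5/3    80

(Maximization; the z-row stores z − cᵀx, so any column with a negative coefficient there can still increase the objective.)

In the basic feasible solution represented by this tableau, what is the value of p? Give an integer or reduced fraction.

p is basic (row 1); its value is the RHS of that row: 59/7.

59/7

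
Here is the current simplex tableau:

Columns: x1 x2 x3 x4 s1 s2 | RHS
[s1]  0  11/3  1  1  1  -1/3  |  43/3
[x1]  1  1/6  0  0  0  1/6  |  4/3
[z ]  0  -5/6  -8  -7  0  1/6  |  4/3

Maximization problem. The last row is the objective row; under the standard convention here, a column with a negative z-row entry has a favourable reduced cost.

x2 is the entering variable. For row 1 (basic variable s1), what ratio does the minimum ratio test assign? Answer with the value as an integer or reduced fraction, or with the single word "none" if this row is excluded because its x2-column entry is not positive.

43/11

Ratio = RHS / (x2 entry) = (43/3) / (11/3) = 43/11.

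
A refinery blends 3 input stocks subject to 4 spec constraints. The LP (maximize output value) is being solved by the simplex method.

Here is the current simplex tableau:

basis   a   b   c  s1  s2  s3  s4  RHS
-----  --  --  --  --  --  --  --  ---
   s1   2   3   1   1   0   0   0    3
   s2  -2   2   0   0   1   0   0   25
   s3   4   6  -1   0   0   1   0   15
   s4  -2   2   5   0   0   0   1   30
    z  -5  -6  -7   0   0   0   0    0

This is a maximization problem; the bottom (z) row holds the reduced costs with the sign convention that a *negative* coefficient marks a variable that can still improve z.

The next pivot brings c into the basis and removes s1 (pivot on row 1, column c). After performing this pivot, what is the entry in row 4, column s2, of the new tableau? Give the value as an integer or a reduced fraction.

0

Pivot element is row 1, column c: 1.
Normalize row 1: new (row 1, s2) = 0/1 = 0.
row 4 ← row 4 − 5·(new row 1): 0 − 5·0 = 0.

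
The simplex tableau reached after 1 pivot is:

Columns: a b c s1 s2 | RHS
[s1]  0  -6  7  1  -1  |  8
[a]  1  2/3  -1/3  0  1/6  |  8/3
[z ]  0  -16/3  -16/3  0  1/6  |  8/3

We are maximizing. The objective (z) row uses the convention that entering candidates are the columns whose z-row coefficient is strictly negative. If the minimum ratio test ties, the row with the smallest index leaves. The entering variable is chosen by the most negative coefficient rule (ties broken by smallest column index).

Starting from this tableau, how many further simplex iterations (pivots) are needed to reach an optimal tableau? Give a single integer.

pivot: b in, a out → z = 24
pivot: c in, s1 out → z = 88
No improving column remains; optimal.

2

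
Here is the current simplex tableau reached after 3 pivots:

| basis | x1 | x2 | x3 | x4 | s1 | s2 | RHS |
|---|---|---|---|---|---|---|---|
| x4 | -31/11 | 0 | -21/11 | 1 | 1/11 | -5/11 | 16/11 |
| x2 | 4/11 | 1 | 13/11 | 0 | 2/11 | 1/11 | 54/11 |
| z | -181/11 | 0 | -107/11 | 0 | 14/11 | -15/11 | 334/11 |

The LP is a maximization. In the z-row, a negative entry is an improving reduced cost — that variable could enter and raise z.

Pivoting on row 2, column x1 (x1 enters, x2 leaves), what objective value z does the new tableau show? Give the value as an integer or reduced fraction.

505/2

Minimum ratio for x1: (54/11)/(4/11) = 27/2.
z changes by −(z-row coeff of x1)·ratio = −(-181/11)·(27/2) = 4887/22.
New z = 334/11 + (4887/22) = 505/2.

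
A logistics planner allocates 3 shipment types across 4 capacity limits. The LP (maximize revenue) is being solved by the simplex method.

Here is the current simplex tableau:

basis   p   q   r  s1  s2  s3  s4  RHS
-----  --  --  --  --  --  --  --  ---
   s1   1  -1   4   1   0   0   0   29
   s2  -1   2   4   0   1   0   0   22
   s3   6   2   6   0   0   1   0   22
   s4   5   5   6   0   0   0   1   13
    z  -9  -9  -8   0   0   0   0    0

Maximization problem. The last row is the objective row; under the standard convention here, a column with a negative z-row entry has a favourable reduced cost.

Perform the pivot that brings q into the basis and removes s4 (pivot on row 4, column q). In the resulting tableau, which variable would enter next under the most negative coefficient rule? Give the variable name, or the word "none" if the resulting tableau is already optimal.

none

Pivot element 5. New z-row = old z-row − (-9)·(row 4/5).
Updated z-row coefficients: p: 0, q: 0, r: 14/5, s1: 0, s2: 0, s3: 0, s4: 9/5.
No coefficient is strictly negative; the tableau after this pivot is optimal.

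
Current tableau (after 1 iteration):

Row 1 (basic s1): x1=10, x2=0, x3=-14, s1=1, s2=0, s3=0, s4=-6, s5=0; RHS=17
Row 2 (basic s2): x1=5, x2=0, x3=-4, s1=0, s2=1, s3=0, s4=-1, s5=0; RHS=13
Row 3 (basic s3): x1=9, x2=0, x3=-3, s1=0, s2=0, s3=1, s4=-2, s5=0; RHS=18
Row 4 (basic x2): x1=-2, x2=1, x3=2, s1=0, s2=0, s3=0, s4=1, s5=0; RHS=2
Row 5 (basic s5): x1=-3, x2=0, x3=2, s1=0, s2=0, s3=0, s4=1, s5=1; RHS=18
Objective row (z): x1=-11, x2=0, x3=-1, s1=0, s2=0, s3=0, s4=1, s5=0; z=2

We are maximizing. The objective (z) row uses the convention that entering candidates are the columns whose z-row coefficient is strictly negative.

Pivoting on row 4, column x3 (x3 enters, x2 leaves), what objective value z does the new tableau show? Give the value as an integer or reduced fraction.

Minimum ratio for x3: 2/2 = 1.
z changes by −(z-row coeff of x3)·ratio = −(-1)·1 = 1.
New z = 2 + 1 = 3.

3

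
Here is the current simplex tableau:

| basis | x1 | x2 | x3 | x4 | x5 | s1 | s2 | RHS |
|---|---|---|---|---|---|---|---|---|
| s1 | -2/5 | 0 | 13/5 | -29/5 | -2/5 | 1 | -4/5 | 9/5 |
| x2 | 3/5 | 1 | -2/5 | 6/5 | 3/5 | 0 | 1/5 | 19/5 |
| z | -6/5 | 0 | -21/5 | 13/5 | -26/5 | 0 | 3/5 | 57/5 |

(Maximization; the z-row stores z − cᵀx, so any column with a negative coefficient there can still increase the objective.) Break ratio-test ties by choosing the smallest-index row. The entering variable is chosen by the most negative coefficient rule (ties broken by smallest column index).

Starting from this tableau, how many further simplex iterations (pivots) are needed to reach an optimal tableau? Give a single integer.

pivot: x5 in, x2 out → z = 133/3
pivot: x3 in, s1 out → z = 410/7
pivot: x4 in, x5 out → z = 104
No improving column remains; optimal.

3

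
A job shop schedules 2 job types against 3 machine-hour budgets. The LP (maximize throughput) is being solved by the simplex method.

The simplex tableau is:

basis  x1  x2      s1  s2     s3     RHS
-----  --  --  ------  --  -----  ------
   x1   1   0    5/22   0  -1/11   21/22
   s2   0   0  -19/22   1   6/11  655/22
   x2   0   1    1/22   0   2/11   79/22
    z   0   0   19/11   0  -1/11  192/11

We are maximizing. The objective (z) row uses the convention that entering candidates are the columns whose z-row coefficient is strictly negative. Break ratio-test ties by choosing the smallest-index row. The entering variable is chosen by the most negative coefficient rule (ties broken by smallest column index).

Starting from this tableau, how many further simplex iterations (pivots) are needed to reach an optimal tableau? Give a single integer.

1

pivot: s3 in, x2 out → z = 77/4
No improving column remains; optimal.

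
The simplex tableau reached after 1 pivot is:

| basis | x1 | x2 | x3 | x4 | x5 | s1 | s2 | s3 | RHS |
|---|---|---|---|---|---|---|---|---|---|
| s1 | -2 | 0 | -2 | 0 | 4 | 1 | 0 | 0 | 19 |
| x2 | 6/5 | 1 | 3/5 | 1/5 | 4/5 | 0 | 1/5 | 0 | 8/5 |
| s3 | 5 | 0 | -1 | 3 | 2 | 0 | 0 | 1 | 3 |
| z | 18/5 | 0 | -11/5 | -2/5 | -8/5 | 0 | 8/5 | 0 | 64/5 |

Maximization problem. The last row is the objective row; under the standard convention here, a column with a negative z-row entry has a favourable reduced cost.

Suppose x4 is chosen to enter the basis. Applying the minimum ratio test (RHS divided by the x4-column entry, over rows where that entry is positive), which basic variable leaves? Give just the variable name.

s3

Ratios: row 1 (s1): entry 0 ≤ 0, skip; row 2 (x2): (8/5)/(1/5) = 8; row 3 (s3): 3/3 = 1.
Minimum ratio 1 is in the s3 row, so s3 leaves.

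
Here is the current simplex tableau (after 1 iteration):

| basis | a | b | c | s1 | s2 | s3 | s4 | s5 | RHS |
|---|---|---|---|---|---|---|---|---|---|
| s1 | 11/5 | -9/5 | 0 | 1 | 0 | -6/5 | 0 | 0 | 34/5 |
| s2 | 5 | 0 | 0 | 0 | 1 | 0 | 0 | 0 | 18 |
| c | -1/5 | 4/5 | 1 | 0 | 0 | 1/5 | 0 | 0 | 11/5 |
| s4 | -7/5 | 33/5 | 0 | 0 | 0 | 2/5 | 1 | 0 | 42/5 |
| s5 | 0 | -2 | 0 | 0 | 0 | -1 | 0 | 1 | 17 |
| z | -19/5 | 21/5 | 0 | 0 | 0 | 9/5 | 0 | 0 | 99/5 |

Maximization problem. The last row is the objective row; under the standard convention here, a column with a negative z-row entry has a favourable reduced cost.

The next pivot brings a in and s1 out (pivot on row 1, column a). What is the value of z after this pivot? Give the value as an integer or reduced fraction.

347/11

Minimum ratio for a: (34/5)/(11/5) = 34/11.
z changes by −(z-row coeff of a)·ratio = −(-19/5)·(34/11) = 646/55.
New z = 99/5 + (646/55) = 347/11.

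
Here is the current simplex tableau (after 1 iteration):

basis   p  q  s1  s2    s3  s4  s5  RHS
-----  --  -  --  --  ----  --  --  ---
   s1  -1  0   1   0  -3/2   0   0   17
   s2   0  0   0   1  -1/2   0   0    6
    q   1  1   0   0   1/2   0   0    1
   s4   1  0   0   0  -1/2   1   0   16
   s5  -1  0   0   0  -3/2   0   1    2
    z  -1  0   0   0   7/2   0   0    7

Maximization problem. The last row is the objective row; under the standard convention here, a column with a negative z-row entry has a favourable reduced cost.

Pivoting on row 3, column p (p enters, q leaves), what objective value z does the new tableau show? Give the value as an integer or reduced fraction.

8

Minimum ratio for p: 1/1 = 1.
z changes by −(z-row coeff of p)·ratio = −(-1)·1 = 1.
New z = 7 + 1 = 8.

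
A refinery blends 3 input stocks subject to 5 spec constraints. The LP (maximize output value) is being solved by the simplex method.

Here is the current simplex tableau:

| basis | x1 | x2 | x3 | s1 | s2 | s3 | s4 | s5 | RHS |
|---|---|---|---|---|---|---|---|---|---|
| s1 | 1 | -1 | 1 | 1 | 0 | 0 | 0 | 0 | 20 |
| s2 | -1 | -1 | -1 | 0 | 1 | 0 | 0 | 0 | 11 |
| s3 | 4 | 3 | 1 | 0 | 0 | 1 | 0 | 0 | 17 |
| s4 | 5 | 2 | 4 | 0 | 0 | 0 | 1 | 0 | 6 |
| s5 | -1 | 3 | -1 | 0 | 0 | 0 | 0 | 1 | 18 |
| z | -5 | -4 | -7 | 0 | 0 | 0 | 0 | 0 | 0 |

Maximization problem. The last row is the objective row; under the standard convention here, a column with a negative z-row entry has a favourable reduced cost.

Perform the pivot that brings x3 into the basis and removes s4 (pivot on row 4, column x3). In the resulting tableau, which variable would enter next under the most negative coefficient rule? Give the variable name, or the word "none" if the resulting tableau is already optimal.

Pivot element 4. New z-row = old z-row − (-7)·(row 4/4).
Updated z-row coefficients: x1: 15/4, x2: -1/2, x3: 0, s1: 0, s2: 0, s3: 0, s4: 7/4, s5: 0.
The most negative is -1/2 in column x2, so x2 would enter next.

x2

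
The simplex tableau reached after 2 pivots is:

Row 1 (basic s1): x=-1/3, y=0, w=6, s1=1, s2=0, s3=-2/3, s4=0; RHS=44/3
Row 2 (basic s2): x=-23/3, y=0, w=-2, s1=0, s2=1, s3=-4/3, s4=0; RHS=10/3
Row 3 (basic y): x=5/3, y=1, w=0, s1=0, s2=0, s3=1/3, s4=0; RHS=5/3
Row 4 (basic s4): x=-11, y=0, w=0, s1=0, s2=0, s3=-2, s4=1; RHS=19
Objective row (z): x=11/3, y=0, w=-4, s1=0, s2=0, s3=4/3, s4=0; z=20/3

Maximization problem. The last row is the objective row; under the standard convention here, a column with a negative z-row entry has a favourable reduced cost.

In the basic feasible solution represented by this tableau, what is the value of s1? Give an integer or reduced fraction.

44/3

s1 is basic (row 1); its value is the RHS of that row: 44/3.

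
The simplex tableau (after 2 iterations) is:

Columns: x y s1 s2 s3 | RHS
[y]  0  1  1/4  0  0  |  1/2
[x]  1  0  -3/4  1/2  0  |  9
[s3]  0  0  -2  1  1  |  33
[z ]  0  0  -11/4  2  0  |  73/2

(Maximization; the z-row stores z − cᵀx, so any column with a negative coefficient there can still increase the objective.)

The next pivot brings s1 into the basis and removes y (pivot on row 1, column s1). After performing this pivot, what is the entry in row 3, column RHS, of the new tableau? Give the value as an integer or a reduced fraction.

Pivot element is row 1, column s1: 1/4.
Normalize row 1: new (row 1, RHS) = (1/2)/(1/4) = 2.
row 3 ← row 3 − (-2)·(new row 1): 33 − (-2)·2 = 37.

37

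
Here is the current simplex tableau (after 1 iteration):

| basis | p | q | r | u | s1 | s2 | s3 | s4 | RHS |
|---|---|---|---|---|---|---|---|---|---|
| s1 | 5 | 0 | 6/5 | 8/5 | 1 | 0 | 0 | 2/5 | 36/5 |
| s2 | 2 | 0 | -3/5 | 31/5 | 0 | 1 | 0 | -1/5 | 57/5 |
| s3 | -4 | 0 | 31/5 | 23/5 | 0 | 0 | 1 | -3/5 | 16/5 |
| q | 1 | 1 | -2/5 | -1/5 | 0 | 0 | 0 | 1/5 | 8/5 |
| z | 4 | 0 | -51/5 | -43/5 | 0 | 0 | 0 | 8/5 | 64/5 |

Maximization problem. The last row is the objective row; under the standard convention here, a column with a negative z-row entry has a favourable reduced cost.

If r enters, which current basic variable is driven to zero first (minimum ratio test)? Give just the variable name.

s3

Ratios: row 1 (s1): (36/5)/(6/5) = 6; row 2 (s2): entry -3/5 ≤ 0, skip; row 3 (s3): (16/5)/(31/5) = 16/31; row 4 (q): entry -2/5 ≤ 0, skip.
Minimum ratio 16/31 is in the s3 row, so s3 leaves.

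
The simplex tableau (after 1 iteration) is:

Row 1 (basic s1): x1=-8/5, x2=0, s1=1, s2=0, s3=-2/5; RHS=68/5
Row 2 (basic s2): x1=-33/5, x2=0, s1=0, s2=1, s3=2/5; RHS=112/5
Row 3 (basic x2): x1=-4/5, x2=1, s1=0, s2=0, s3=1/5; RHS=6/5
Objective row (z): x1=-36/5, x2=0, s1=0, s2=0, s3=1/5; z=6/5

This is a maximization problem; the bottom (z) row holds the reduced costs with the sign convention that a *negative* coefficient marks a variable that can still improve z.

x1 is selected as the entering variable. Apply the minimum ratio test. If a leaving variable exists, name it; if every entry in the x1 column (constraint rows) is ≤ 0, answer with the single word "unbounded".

x1-column entries: row 1: -8/5, row 2: -33/5, row 3: -4/5. All ≤ 0, so x1 can increase without bound; the LP is unbounded in this direction.

unbounded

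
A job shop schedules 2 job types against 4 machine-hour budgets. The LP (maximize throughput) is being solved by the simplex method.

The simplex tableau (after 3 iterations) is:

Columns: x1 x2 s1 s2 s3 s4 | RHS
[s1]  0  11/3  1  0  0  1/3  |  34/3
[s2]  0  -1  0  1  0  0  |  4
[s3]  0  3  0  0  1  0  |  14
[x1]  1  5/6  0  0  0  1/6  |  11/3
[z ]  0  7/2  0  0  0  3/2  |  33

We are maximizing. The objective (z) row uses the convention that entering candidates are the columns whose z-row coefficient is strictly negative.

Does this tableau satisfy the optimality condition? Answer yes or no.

yes

No objective-row coefficient is strictly negative, so no entering variable exists; the tableau is optimal.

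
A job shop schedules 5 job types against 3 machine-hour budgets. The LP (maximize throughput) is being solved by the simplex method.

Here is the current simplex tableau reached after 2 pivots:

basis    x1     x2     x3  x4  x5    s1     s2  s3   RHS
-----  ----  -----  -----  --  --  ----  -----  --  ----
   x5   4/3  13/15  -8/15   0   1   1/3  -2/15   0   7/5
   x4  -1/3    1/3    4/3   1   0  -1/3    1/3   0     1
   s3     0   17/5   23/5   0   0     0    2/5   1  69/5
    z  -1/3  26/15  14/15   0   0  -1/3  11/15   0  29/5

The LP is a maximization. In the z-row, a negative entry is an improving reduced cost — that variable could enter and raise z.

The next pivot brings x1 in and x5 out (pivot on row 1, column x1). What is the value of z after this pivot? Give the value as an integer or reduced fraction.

Minimum ratio for x1: (7/5)/(4/3) = 21/20.
z changes by −(z-row coeff of x1)·ratio = −(-1/3)·(21/20) = 7/20.
New z = 29/5 + (7/20) = 123/20.

123/20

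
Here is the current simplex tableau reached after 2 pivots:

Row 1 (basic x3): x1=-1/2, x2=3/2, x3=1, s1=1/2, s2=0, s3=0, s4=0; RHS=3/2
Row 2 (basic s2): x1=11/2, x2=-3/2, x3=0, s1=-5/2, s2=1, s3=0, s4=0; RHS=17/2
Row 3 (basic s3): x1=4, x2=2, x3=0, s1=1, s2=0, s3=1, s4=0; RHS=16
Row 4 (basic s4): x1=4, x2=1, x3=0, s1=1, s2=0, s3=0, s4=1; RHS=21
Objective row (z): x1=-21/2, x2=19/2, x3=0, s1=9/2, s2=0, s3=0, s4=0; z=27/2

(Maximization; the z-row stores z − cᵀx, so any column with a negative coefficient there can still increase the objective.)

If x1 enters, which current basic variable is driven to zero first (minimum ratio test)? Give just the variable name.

s2

Ratios: row 1 (x3): entry -1/2 ≤ 0, skip; row 2 (s2): (17/2)/(11/2) = 17/11; row 3 (s3): 16/4 = 4; row 4 (s4): 21/4 = 21/4.
Minimum ratio 17/11 is in the s2 row, so s2 leaves.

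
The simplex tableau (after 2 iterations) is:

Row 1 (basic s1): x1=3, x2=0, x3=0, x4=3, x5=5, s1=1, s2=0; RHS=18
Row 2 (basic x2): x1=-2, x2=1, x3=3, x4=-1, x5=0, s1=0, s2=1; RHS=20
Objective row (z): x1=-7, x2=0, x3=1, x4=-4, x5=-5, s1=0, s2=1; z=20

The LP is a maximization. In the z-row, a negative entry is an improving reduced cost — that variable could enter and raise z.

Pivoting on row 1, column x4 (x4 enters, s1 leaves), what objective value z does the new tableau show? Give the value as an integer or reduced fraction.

Minimum ratio for x4: 18/3 = 6.
z changes by −(z-row coeff of x4)·ratio = −(-4)·6 = 24.
New z = 20 + 24 = 44.

44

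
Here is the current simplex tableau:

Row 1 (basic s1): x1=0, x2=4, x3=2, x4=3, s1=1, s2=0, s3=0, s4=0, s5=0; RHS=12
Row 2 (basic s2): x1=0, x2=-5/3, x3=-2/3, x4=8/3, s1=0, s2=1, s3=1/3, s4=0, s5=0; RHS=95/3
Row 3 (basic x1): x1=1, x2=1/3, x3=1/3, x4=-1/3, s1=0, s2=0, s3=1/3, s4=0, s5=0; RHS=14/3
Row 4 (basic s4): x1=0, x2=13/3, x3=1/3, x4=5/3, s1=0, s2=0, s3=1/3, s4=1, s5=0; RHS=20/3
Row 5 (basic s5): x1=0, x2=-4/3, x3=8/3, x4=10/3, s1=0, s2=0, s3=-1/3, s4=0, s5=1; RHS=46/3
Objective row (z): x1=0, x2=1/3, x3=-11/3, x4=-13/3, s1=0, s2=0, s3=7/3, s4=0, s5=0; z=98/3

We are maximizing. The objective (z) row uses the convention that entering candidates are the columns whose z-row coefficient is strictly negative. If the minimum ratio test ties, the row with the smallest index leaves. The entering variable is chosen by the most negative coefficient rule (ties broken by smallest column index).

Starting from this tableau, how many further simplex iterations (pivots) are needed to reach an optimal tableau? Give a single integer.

3

pivot: x4 in, s1 out → z = 50
pivot: x3 in, s5 out → z = 107/2
pivot: x2 in, x4 out → z = 539/10
No improving column remains; optimal.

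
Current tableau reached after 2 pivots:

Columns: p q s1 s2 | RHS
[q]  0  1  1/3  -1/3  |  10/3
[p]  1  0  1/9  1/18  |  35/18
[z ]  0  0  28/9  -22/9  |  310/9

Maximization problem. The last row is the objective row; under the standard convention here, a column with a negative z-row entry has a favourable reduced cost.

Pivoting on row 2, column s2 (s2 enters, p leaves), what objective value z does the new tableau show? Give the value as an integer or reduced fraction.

120

Minimum ratio for s2: (35/18)/(1/18) = 35.
z changes by −(z-row coeff of s2)·ratio = −(-22/9)·35 = 770/9.
New z = 310/9 + (770/9) = 120.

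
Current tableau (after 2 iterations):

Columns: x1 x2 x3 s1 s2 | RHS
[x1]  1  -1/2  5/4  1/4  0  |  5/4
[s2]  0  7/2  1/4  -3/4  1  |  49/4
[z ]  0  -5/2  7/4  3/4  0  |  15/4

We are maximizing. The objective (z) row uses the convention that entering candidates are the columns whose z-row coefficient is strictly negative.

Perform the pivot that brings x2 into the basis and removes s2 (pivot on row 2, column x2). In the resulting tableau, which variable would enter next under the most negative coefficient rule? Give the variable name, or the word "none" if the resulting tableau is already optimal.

none

Pivot element 7/2. New z-row = old z-row − (-5/2)·(row 2/(7/2)).
Updated z-row coefficients: x1: 0, x2: 0, x3: 27/14, s1: 3/14, s2: 5/7.
No coefficient is strictly negative; the tableau after this pivot is optimal.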